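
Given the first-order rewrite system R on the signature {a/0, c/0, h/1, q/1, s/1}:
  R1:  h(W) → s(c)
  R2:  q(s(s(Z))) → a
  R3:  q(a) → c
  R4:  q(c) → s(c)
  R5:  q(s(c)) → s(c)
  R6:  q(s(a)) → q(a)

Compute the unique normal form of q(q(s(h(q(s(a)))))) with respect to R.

c

1. q(q(s(h(q(s(a))))))  →  q(q(s(s(c))))   [R1 at 1.1.1]
2. q(q(s(s(c))))  →  q(a)   [R2 at 1]
3. q(a)  →  c   [R3 at ε]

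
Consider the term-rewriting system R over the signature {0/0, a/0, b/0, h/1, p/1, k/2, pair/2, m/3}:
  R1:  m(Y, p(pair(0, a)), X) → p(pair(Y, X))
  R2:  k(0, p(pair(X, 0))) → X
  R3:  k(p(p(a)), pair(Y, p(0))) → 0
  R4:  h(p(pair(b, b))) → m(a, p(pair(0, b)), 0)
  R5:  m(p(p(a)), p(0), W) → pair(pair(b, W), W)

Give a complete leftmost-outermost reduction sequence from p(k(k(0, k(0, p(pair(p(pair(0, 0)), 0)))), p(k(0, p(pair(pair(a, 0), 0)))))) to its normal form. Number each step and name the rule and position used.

1. p(k(k(0, k(0, p(pair(p(pair(0, 0)), 0)))), p(k(0, p(pair(pair(a, 0), 0))))))  →  p(k(k(0, p(pair(0, 0))), p(k(0, p(pair(pair(a, 0), 0))))))   [R2 at 1.1.2]
2. p(k(k(0, p(pair(0, 0))), p(k(0, p(pair(pair(a, 0), 0))))))  →  p(k(0, p(k(0, p(pair(pair(a, 0), 0))))))   [R2 at 1.1]
3. p(k(0, p(k(0, p(pair(pair(a, 0), 0))))))  →  p(k(0, p(pair(a, 0))))   [R2 at 1.2.1]
4. p(k(0, p(pair(a, 0))))  →  p(a)   [R2 at 1]

p(a)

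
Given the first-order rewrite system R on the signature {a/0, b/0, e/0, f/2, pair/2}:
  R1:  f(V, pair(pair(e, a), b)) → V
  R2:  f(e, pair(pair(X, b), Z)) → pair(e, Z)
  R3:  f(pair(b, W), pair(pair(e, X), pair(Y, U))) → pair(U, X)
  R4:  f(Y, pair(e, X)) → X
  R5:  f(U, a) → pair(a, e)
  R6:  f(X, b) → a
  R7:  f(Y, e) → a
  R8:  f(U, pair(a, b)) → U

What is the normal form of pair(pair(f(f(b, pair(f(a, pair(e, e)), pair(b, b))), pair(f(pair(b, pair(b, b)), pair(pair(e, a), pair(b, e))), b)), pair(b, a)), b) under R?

pair(pair(pair(b, b), pair(b, a)), b)

1. pair(pair(f(f(b, pair(f(a, pair(e, e)), pair(b, b))), pair(f(pair(b, pair(b, b)), pair(pair(e, a), pair(b, e))), b)), pair(b, a)), b)  →  pair(pair(f(f(b, pair(e, pair(b, b))), pair(f(pair(b, pair(b, b)), pair(pair(e, a), pair(b, e))), b)), pair(b, a)), b)   [R4 at 1.1.1.2.1]
2. pair(pair(f(f(b, pair(e, pair(b, b))), pair(f(pair(b, pair(b, b)), pair(pair(e, a), pair(b, e))), b)), pair(b, a)), b)  →  pair(pair(f(pair(b, b), pair(f(pair(b, pair(b, b)), pair(pair(e, a), pair(b, e))), b)), pair(b, a)), b)   [R4 at 1.1.1]
3. pair(pair(f(pair(b, b), pair(f(pair(b, pair(b, b)), pair(pair(e, a), pair(b, e))), b)), pair(b, a)), b)  →  pair(pair(f(pair(b, b), pair(pair(e, a), b)), pair(b, a)), b)   [R3 at 1.1.2.1]
4. pair(pair(f(pair(b, b), pair(pair(e, a), b)), pair(b, a)), b)  →  pair(pair(pair(b, b), pair(b, a)), b)   [R1 at 1.1]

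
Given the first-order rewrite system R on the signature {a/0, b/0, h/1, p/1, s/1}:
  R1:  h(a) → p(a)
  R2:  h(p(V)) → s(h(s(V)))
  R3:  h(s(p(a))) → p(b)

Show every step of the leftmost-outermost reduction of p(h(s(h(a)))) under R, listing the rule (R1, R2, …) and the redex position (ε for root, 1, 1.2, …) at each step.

p(p(b))

1. p(h(s(h(a))))  →  p(h(s(p(a))))   [R1 at 1.1.1]
2. p(h(s(p(a))))  →  p(p(b))   [R3 at 1]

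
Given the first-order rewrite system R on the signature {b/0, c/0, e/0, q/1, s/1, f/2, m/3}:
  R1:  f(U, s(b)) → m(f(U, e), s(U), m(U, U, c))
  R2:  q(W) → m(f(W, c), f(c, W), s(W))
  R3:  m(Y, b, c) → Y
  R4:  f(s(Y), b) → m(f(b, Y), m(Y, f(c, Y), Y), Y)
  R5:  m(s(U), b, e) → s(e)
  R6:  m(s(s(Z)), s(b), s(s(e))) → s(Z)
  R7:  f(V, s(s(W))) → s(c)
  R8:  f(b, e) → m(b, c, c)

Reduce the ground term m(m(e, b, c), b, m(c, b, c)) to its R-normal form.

1. m(m(e, b, c), b, m(c, b, c))  →  m(e, b, m(c, b, c))   [R3 at 1]
2. m(e, b, m(c, b, c))  →  m(e, b, c)   [R3 at 3]
3. m(e, b, c)  →  e   [R3 at ε]

e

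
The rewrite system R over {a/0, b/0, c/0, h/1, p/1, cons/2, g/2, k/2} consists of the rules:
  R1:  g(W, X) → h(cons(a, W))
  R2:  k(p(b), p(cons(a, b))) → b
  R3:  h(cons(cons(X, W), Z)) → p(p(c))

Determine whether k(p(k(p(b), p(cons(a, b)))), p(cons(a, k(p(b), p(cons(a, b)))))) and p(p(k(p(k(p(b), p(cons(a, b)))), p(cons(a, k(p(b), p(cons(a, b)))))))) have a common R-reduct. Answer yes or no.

Reduce t₁ = k(p(k(p(b), p(cons(a, b)))), p(cons(a, k(p(b), p(cons(a, b)))))):
1. k(p(k(p(b), p(cons(a, b)))), p(cons(a, k(p(b), p(cons(a, b))))))  →  k(p(b), p(cons(a, k(p(b), p(cons(a, b))))))   [R2 at 1.1]
2. k(p(b), p(cons(a, k(p(b), p(cons(a, b))))))  →  k(p(b), p(cons(a, b)))   [R2 at 2.1.2]
3. k(p(b), p(cons(a, b)))  →  b   [R2 at ε]

Reduce t₂ = p(p(k(p(k(p(b), p(cons(a, b)))), p(cons(a, k(p(b), p(cons(a, b)))))))):
1. p(p(k(p(k(p(b), p(cons(a, b)))), p(cons(a, k(p(b), p(cons(a, b))))))))  →  p(p(k(p(b), p(cons(a, k(p(b), p(cons(a, b))))))))   [R2 at 1.1.1.1]
2. p(p(k(p(b), p(cons(a, k(p(b), p(cons(a, b))))))))  →  p(p(k(p(b), p(cons(a, b)))))   [R2 at 1.1.2.1.2]
3. p(p(k(p(b), p(cons(a, b)))))  →  p(p(b))   [R2 at 1.1]

no — NF(t₁) = b, NF(t₂) = p(p(b))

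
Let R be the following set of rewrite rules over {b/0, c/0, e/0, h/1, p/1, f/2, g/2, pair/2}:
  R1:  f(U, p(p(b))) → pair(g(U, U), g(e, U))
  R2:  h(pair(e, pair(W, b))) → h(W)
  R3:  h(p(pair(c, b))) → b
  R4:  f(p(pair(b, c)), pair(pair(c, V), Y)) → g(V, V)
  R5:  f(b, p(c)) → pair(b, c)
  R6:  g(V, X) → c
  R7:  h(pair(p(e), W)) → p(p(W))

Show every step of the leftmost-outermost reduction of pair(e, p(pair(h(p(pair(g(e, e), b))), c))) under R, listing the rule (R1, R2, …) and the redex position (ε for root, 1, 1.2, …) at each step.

1. pair(e, p(pair(h(p(pair(g(e, e), b))), c)))  →  pair(e, p(pair(h(p(pair(c, b))), c)))   [R6 at 2.1.1.1.1.1]
2. pair(e, p(pair(h(p(pair(c, b))), c)))  →  pair(e, p(pair(b, c)))   [R3 at 2.1.1]

pair(e, p(pair(b, c)))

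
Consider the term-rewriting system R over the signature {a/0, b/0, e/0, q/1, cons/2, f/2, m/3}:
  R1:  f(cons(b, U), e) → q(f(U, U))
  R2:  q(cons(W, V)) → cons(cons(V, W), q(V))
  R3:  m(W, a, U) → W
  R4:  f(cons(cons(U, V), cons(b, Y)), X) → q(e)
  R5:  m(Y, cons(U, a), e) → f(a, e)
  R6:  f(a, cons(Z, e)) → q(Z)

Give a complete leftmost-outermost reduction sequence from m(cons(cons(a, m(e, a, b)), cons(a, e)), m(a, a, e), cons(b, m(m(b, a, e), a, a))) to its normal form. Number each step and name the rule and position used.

1. m(cons(cons(a, m(e, a, b)), cons(a, e)), m(a, a, e), cons(b, m(m(b, a, e), a, a)))  →  m(cons(cons(a, e), cons(a, e)), m(a, a, e), cons(b, m(m(b, a, e), a, a)))   [R3 at 1.1.2]
2. m(cons(cons(a, e), cons(a, e)), m(a, a, e), cons(b, m(m(b, a, e), a, a)))  →  m(cons(cons(a, e), cons(a, e)), a, cons(b, m(m(b, a, e), a, a)))   [R3 at 2]
3. m(cons(cons(a, e), cons(a, e)), a, cons(b, m(m(b, a, e), a, a)))  →  cons(cons(a, e), cons(a, e))   [R3 at ε]

cons(cons(a, e), cons(a, e))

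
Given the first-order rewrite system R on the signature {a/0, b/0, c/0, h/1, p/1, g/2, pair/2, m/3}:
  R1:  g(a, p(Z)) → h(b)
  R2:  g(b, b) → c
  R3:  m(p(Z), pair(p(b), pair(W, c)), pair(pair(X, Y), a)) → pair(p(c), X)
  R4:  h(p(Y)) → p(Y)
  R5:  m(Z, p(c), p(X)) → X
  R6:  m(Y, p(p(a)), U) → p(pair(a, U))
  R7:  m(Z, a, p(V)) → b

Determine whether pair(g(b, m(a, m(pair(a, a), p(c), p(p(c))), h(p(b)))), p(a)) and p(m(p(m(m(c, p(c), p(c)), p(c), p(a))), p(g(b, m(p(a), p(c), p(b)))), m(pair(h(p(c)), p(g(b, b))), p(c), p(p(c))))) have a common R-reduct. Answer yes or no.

no — NF(t₁) = pair(c, p(a)), NF(t₂) = p(c)

Reduce t₁ = pair(g(b, m(a, m(pair(a, a), p(c), p(p(c))), h(p(b)))), p(a)):
1. pair(g(b, m(a, m(pair(a, a), p(c), p(p(c))), h(p(b)))), p(a))  →  pair(g(b, m(a, p(c), h(p(b)))), p(a))   [R5 at 1.2.2]
2. pair(g(b, m(a, p(c), h(p(b)))), p(a))  →  pair(g(b, m(a, p(c), p(b))), p(a))   [R4 at 1.2.3]
3. pair(g(b, m(a, p(c), p(b))), p(a))  →  pair(g(b, b), p(a))   [R5 at 1.2]
4. pair(g(b, b), p(a))  →  pair(c, p(a))   [R2 at 1]

Reduce t₂ = p(m(p(m(m(c, p(c), p(c)), p(c), p(a))), p(g(b, m(p(a), p(c), p(b)))), m(pair(h(p(c)), p(g(b, b))), p(c), p(p(c))))):
1. p(m(p(m(m(c, p(c), p(c)), p(c), p(a))), p(g(b, m(p(a), p(c), p(b)))), m(pair(h(p(c)), p(g(b, b))), p(c), p(p(c)))))  →  p(m(p(a), p(g(b, m(p(a), p(c), p(b)))), m(pair(h(p(c)), p(g(b, b))), p(c), p(p(c)))))   [R5 at 1.1.1]
2. p(m(p(a), p(g(b, m(p(a), p(c), p(b)))), m(pair(h(p(c)), p(g(b, b))), p(c), p(p(c)))))  →  p(m(p(a), p(g(b, b)), m(pair(h(p(c)), p(g(b, b))), p(c), p(p(c)))))   [R5 at 1.2.1.2]
3. p(m(p(a), p(g(b, b)), m(pair(h(p(c)), p(g(b, b))), p(c), p(p(c)))))  →  p(m(p(a), p(c), m(pair(h(p(c)), p(g(b, b))), p(c), p(p(c)))))   [R2 at 1.2.1]
4. p(m(p(a), p(c), m(pair(h(p(c)), p(g(b, b))), p(c), p(p(c)))))  →  p(m(p(a), p(c), p(c)))   [R5 at 1.3]
5. p(m(p(a), p(c), p(c)))  →  p(c)   [R5 at 1]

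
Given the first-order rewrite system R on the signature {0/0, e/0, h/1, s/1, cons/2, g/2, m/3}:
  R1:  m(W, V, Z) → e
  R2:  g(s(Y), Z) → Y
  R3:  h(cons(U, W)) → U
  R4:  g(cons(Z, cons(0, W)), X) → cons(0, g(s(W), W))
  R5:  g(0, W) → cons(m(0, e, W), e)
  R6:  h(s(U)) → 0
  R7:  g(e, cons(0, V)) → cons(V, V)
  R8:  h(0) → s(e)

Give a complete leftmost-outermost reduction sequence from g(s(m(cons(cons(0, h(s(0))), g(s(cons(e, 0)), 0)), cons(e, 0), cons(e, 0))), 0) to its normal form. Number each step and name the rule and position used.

1. g(s(m(cons(cons(0, h(s(0))), g(s(cons(e, 0)), 0)), cons(e, 0), cons(e, 0))), 0)  →  m(cons(cons(0, h(s(0))), g(s(cons(e, 0)), 0)), cons(e, 0), cons(e, 0))   [R2 at ε]
2. m(cons(cons(0, h(s(0))), g(s(cons(e, 0)), 0)), cons(e, 0), cons(e, 0))  →  e   [R1 at ε]

e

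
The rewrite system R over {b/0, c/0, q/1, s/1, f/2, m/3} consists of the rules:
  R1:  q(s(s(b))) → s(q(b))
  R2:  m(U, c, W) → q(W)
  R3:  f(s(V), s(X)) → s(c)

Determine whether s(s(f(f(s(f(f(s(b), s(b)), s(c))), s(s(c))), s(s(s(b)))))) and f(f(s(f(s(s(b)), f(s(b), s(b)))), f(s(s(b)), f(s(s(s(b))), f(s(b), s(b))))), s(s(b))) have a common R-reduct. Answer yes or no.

no — NF(t₁) = s(s(s(c))), NF(t₂) = s(c)

Reduce t₁ = s(s(f(f(s(f(f(s(b), s(b)), s(c))), s(s(c))), s(s(s(b)))))):
1. s(s(f(f(s(f(f(s(b), s(b)), s(c))), s(s(c))), s(s(s(b))))))  →  s(s(f(s(c), s(s(s(b))))))   [R3 at 1.1.1]
2. s(s(f(s(c), s(s(s(b))))))  →  s(s(s(c)))   [R3 at 1.1]

Reduce t₂ = f(f(s(f(s(s(b)), f(s(b), s(b)))), f(s(s(b)), f(s(s(s(b))), f(s(b), s(b))))), s(s(b))):
1. f(f(s(f(s(s(b)), f(s(b), s(b)))), f(s(s(b)), f(s(s(s(b))), f(s(b), s(b))))), s(s(b)))  →  f(f(s(f(s(s(b)), s(c))), f(s(s(b)), f(s(s(s(b))), f(s(b), s(b))))), s(s(b)))   [R3 at 1.1.1.2]
2. f(f(s(f(s(s(b)), s(c))), f(s(s(b)), f(s(s(s(b))), f(s(b), s(b))))), s(s(b)))  →  f(f(s(s(c)), f(s(s(b)), f(s(s(s(b))), f(s(b), s(b))))), s(s(b)))   [R3 at 1.1.1]
3. f(f(s(s(c)), f(s(s(b)), f(s(s(s(b))), f(s(b), s(b))))), s(s(b)))  →  f(f(s(s(c)), f(s(s(b)), f(s(s(s(b))), s(c)))), s(s(b)))   [R3 at 1.2.2.2]
4. f(f(s(s(c)), f(s(s(b)), f(s(s(s(b))), s(c)))), s(s(b)))  →  f(f(s(s(c)), f(s(s(b)), s(c))), s(s(b)))   [R3 at 1.2.2]
5. f(f(s(s(c)), f(s(s(b)), s(c))), s(s(b)))  →  f(f(s(s(c)), s(c)), s(s(b)))   [R3 at 1.2]
6. f(f(s(s(c)), s(c)), s(s(b)))  →  f(s(c), s(s(b)))   [R3 at 1]
7. f(s(c), s(s(b)))  →  s(c)   [R3 at ε]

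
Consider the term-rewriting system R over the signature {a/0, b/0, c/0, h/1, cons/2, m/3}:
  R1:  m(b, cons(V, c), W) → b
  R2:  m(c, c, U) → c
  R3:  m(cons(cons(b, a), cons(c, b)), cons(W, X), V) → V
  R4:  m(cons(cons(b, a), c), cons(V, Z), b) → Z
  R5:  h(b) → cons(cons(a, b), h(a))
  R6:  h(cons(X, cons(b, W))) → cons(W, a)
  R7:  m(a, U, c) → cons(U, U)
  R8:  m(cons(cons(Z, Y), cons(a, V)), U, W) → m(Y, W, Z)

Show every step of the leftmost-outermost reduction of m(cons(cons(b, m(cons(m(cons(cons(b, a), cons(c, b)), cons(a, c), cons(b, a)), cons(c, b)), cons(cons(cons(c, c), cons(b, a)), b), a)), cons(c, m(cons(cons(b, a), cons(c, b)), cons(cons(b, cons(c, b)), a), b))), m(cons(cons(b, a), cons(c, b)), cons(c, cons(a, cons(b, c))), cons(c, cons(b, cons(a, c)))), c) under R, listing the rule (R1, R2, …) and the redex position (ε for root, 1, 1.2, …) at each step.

c

1. m(cons(cons(b, m(cons(m(cons(cons(b, a), cons(c, b)), cons(a, c), cons(b, a)), cons(c, b)), cons(cons(cons(c, c), cons(b, a)), b), a)), cons(c, m(cons(cons(b, a), cons(c, b)), cons(cons(b, cons(c, b)), a), b))), m(cons(cons(b, a), cons(c, b)), cons(c, cons(a, cons(b, c))), cons(c, cons(b, cons(a, c)))), c)  →  m(cons(cons(b, m(cons(cons(b, a), cons(c, b)), cons(cons(cons(c, c), cons(b, a)), b), a)), cons(c, m(cons(cons(b, a), cons(c, b)), cons(cons(b, cons(c, b)), a), b))), m(cons(cons(b, a), cons(c, b)), cons(c, cons(a, cons(b, c))), cons(c, cons(b, cons(a, c)))), c)   [R3 at 1.1.2.1.1]
2. m(cons(cons(b, m(cons(cons(b, a), cons(c, b)), cons(cons(cons(c, c), cons(b, a)), b), a)), cons(c, m(cons(cons(b, a), cons(c, b)), cons(cons(b, cons(c, b)), a), b))), m(cons(cons(b, a), cons(c, b)), cons(c, cons(a, cons(b, c))), cons(c, cons(b, cons(a, c)))), c)  →  m(cons(cons(b, a), cons(c, m(cons(cons(b, a), cons(c, b)), cons(cons(b, cons(c, b)), a), b))), m(cons(cons(b, a), cons(c, b)), cons(c, cons(a, cons(b, c))), cons(c, cons(b, cons(a, c)))), c)   [R3 at 1.1.2]
3. m(cons(cons(b, a), cons(c, m(cons(cons(b, a), cons(c, b)), cons(cons(b, cons(c, b)), a), b))), m(cons(cons(b, a), cons(c, b)), cons(c, cons(a, cons(b, c))), cons(c, cons(b, cons(a, c)))), c)  →  m(cons(cons(b, a), cons(c, b)), m(cons(cons(b, a), cons(c, b)), cons(c, cons(a, cons(b, c))), cons(c, cons(b, cons(a, c)))), c)   [R3 at 1.2.2]
4. m(cons(cons(b, a), cons(c, b)), m(cons(cons(b, a), cons(c, b)), cons(c, cons(a, cons(b, c))), cons(c, cons(b, cons(a, c)))), c)  →  m(cons(cons(b, a), cons(c, b)), cons(c, cons(b, cons(a, c))), c)   [R3 at 2]
5. m(cons(cons(b, a), cons(c, b)), cons(c, cons(b, cons(a, c))), c)  →  c   [R3 at ε]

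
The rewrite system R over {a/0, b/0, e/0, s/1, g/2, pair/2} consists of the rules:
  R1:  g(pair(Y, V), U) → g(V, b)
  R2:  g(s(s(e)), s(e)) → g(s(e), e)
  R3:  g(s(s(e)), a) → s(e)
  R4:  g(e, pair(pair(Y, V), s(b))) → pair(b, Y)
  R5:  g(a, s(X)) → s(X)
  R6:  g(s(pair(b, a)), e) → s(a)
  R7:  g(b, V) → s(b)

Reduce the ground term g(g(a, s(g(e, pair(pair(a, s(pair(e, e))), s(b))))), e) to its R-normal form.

1. g(g(a, s(g(e, pair(pair(a, s(pair(e, e))), s(b))))), e)  →  g(s(g(e, pair(pair(a, s(pair(e, e))), s(b)))), e)   [R5 at 1]
2. g(s(g(e, pair(pair(a, s(pair(e, e))), s(b)))), e)  →  g(s(pair(b, a)), e)   [R4 at 1.1]
3. g(s(pair(b, a)), e)  →  s(a)   [R6 at ε]

s(a)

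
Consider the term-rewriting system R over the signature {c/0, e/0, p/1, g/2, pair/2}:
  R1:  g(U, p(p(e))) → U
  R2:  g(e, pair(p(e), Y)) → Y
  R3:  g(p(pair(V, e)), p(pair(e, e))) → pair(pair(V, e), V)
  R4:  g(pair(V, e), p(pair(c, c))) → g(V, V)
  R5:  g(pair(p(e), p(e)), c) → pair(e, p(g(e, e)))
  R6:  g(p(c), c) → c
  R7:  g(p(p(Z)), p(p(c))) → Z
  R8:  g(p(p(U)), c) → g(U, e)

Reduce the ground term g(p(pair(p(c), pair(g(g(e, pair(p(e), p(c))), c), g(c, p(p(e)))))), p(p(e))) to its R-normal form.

1. g(p(pair(p(c), pair(g(g(e, pair(p(e), p(c))), c), g(c, p(p(e)))))), p(p(e)))  →  p(pair(p(c), pair(g(g(e, pair(p(e), p(c))), c), g(c, p(p(e))))))   [R1 at ε]
2. p(pair(p(c), pair(g(g(e, pair(p(e), p(c))), c), g(c, p(p(e))))))  →  p(pair(p(c), pair(g(p(c), c), g(c, p(p(e))))))   [R2 at 1.2.1.1]
3. p(pair(p(c), pair(g(p(c), c), g(c, p(p(e))))))  →  p(pair(p(c), pair(c, g(c, p(p(e))))))   [R6 at 1.2.1]
4. p(pair(p(c), pair(c, g(c, p(p(e))))))  →  p(pair(p(c), pair(c, c)))   [R1 at 1.2.2]

p(pair(p(c), pair(c, c)))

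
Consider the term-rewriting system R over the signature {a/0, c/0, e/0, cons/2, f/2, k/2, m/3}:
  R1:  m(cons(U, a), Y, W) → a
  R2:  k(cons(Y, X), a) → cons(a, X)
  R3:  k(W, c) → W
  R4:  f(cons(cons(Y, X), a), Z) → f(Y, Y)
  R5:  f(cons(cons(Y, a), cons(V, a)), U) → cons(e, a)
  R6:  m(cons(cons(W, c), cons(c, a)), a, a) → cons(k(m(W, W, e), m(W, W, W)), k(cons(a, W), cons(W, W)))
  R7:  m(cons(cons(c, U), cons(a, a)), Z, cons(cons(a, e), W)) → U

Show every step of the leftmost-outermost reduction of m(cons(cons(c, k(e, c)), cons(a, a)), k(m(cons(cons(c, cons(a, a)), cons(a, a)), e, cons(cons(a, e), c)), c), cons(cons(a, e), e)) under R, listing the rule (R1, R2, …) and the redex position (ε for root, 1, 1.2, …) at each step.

e

1. m(cons(cons(c, k(e, c)), cons(a, a)), k(m(cons(cons(c, cons(a, a)), cons(a, a)), e, cons(cons(a, e), c)), c), cons(cons(a, e), e))  →  k(e, c)   [R7 at ε]
2. k(e, c)  →  e   [R3 at ε]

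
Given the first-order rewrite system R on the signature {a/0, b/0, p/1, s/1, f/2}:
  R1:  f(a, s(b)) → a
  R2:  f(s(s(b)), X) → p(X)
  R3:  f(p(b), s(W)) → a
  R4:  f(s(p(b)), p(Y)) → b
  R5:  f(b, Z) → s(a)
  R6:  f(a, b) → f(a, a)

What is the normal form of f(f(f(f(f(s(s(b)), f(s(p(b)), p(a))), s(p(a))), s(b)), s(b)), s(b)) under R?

1. f(f(f(f(f(s(s(b)), f(s(p(b)), p(a))), s(p(a))), s(b)), s(b)), s(b))  →  f(f(f(f(p(f(s(p(b)), p(a))), s(p(a))), s(b)), s(b)), s(b))   [R2 at 1.1.1.1]
2. f(f(f(f(p(f(s(p(b)), p(a))), s(p(a))), s(b)), s(b)), s(b))  →  f(f(f(f(p(b), s(p(a))), s(b)), s(b)), s(b))   [R4 at 1.1.1.1.1]
3. f(f(f(f(p(b), s(p(a))), s(b)), s(b)), s(b))  →  f(f(f(a, s(b)), s(b)), s(b))   [R3 at 1.1.1]
4. f(f(f(a, s(b)), s(b)), s(b))  →  f(f(a, s(b)), s(b))   [R1 at 1.1]
5. f(f(a, s(b)), s(b))  →  f(a, s(b))   [R1 at 1]
6. f(a, s(b))  →  a   [R1 at ε]

a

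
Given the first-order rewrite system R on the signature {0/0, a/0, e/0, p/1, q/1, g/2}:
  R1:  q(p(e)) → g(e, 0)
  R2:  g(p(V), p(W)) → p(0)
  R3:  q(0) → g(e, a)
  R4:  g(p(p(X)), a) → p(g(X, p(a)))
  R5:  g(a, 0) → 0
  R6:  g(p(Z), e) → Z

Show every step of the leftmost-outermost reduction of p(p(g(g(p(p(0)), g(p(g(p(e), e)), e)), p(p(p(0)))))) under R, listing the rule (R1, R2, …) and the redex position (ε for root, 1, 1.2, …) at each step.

p(p(p(0)))

1. p(p(g(g(p(p(0)), g(p(g(p(e), e)), e)), p(p(p(0))))))  →  p(p(g(g(p(p(0)), g(p(e), e)), p(p(p(0))))))   [R6 at 1.1.1.2]
2. p(p(g(g(p(p(0)), g(p(e), e)), p(p(p(0))))))  →  p(p(g(g(p(p(0)), e), p(p(p(0))))))   [R6 at 1.1.1.2]
3. p(p(g(g(p(p(0)), e), p(p(p(0))))))  →  p(p(g(p(0), p(p(p(0))))))   [R6 at 1.1.1]
4. p(p(g(p(0), p(p(p(0))))))  →  p(p(p(0)))   [R2 at 1.1]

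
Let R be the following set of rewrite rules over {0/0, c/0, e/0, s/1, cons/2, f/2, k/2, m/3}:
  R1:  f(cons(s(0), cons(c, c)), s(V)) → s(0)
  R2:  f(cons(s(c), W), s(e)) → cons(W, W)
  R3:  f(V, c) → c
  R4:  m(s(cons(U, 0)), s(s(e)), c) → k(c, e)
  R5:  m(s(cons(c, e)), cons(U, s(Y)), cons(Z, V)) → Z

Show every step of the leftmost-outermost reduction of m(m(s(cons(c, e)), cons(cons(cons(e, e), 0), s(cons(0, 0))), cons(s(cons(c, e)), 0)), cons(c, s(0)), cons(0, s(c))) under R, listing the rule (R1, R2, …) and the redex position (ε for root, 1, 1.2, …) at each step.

1. m(m(s(cons(c, e)), cons(cons(cons(e, e), 0), s(cons(0, 0))), cons(s(cons(c, e)), 0)), cons(c, s(0)), cons(0, s(c)))  →  m(s(cons(c, e)), cons(c, s(0)), cons(0, s(c)))   [R5 at 1]
2. m(s(cons(c, e)), cons(c, s(0)), cons(0, s(c)))  →  0   [R5 at ε]

0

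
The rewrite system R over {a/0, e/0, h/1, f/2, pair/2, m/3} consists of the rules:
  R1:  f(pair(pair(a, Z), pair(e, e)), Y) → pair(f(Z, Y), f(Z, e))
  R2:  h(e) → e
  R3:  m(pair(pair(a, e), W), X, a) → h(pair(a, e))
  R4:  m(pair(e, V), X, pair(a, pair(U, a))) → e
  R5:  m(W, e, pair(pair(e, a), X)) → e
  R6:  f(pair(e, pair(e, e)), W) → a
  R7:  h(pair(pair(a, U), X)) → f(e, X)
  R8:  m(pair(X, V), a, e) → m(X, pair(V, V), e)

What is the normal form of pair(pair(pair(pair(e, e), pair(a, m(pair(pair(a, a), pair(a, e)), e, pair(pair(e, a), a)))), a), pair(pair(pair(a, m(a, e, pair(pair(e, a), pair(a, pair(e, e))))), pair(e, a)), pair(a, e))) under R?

pair(pair(pair(pair(e, e), pair(a, e)), a), pair(pair(pair(a, e), pair(e, a)), pair(a, e)))

1. pair(pair(pair(pair(e, e), pair(a, m(pair(pair(a, a), pair(a, e)), e, pair(pair(e, a), a)))), a), pair(pair(pair(a, m(a, e, pair(pair(e, a), pair(a, pair(e, e))))), pair(e, a)), pair(a, e)))  →  pair(pair(pair(pair(e, e), pair(a, e)), a), pair(pair(pair(a, m(a, e, pair(pair(e, a), pair(a, pair(e, e))))), pair(e, a)), pair(a, e)))   [R5 at 1.1.2.2]
2. pair(pair(pair(pair(e, e), pair(a, e)), a), pair(pair(pair(a, m(a, e, pair(pair(e, a), pair(a, pair(e, e))))), pair(e, a)), pair(a, e)))  →  pair(pair(pair(pair(e, e), pair(a, e)), a), pair(pair(pair(a, e), pair(e, a)), pair(a, e)))   [R5 at 2.1.1.2]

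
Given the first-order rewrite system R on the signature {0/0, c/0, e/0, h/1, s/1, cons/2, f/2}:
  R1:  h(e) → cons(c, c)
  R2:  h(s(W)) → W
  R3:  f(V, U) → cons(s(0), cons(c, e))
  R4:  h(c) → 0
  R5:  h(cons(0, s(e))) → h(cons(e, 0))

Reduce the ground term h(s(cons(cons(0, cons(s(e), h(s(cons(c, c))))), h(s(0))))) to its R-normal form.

cons(cons(0, cons(s(e), cons(c, c))), 0)

1. h(s(cons(cons(0, cons(s(e), h(s(cons(c, c))))), h(s(0)))))  →  cons(cons(0, cons(s(e), h(s(cons(c, c))))), h(s(0)))   [R2 at ε]
2. cons(cons(0, cons(s(e), h(s(cons(c, c))))), h(s(0)))  →  cons(cons(0, cons(s(e), cons(c, c))), h(s(0)))   [R2 at 1.2.2]
3. cons(cons(0, cons(s(e), cons(c, c))), h(s(0)))  →  cons(cons(0, cons(s(e), cons(c, c))), 0)   [R2 at 2]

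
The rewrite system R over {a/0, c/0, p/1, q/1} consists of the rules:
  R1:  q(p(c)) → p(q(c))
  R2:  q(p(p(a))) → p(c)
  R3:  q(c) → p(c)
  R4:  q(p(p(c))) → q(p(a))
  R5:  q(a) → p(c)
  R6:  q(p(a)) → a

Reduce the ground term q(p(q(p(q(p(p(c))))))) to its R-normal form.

1. q(p(q(p(q(p(p(c)))))))  →  q(p(q(p(q(p(a))))))   [R4 at 1.1.1.1]
2. q(p(q(p(q(p(a))))))  →  q(p(q(p(a))))   [R6 at 1.1.1.1]
3. q(p(q(p(a))))  →  q(p(a))   [R6 at 1.1]
4. q(p(a))  →  a   [R6 at ε]

a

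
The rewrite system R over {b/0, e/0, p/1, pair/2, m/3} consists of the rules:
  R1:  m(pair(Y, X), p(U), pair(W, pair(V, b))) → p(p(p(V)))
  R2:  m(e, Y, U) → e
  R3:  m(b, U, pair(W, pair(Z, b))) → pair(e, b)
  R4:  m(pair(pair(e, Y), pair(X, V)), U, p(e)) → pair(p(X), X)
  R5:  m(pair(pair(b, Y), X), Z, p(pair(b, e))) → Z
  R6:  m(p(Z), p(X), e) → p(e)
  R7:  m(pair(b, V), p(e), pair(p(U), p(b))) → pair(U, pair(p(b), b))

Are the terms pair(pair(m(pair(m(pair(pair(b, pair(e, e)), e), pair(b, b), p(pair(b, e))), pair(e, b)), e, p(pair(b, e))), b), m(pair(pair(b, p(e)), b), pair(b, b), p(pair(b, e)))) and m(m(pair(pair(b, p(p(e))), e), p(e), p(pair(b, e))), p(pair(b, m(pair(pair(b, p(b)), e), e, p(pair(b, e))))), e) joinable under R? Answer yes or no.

no — NF(t₁) = pair(pair(e, b), pair(b, b)), NF(t₂) = p(e)

Reduce t₁ = pair(pair(m(pair(m(pair(pair(b, pair(e, e)), e), pair(b, b), p(pair(b, e))), pair(e, b)), e, p(pair(b, e))), b), m(pair(pair(b, p(e)), b), pair(b, b), p(pair(b, e)))):
1. pair(pair(m(pair(m(pair(pair(b, pair(e, e)), e), pair(b, b), p(pair(b, e))), pair(e, b)), e, p(pair(b, e))), b), m(pair(pair(b, p(e)), b), pair(b, b), p(pair(b, e))))  →  pair(pair(m(pair(pair(b, b), pair(e, b)), e, p(pair(b, e))), b), m(pair(pair(b, p(e)), b), pair(b, b), p(pair(b, e))))   [R5 at 1.1.1.1]
2. pair(pair(m(pair(pair(b, b), pair(e, b)), e, p(pair(b, e))), b), m(pair(pair(b, p(e)), b), pair(b, b), p(pair(b, e))))  →  pair(pair(e, b), m(pair(pair(b, p(e)), b), pair(b, b), p(pair(b, e))))   [R5 at 1.1]
3. pair(pair(e, b), m(pair(pair(b, p(e)), b), pair(b, b), p(pair(b, e))))  →  pair(pair(e, b), pair(b, b))   [R5 at 2]

Reduce t₂ = m(m(pair(pair(b, p(p(e))), e), p(e), p(pair(b, e))), p(pair(b, m(pair(pair(b, p(b)), e), e, p(pair(b, e))))), e):
1. m(m(pair(pair(b, p(p(e))), e), p(e), p(pair(b, e))), p(pair(b, m(pair(pair(b, p(b)), e), e, p(pair(b, e))))), e)  →  m(p(e), p(pair(b, m(pair(pair(b, p(b)), e), e, p(pair(b, e))))), e)   [R5 at 1]
2. m(p(e), p(pair(b, m(pair(pair(b, p(b)), e), e, p(pair(b, e))))), e)  →  p(e)   [R6 at ε]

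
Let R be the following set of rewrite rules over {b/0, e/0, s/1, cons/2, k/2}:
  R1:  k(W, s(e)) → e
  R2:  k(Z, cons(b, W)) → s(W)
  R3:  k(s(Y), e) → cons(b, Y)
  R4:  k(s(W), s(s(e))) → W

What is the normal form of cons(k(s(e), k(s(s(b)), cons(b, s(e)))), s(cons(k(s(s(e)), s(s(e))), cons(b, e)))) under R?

cons(e, s(cons(s(e), cons(b, e))))

1. cons(k(s(e), k(s(s(b)), cons(b, s(e)))), s(cons(k(s(s(e)), s(s(e))), cons(b, e))))  →  cons(k(s(e), s(s(e))), s(cons(k(s(s(e)), s(s(e))), cons(b, e))))   [R2 at 1.2]
2. cons(k(s(e), s(s(e))), s(cons(k(s(s(e)), s(s(e))), cons(b, e))))  →  cons(e, s(cons(k(s(s(e)), s(s(e))), cons(b, e))))   [R4 at 1]
3. cons(e, s(cons(k(s(s(e)), s(s(e))), cons(b, e))))  →  cons(e, s(cons(s(e), cons(b, e))))   [R4 at 2.1.1]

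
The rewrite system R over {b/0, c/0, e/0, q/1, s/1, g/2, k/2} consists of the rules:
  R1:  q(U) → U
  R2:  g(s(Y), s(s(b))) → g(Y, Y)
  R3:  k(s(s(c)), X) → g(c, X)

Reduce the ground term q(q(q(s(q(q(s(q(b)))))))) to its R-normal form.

s(s(b))

1. q(q(q(s(q(q(s(q(b))))))))  →  q(q(s(q(q(s(q(b)))))))   [R1 at ε]
2. q(q(s(q(q(s(q(b)))))))  →  q(s(q(q(s(q(b))))))   [R1 at ε]
3. q(s(q(q(s(q(b))))))  →  s(q(q(s(q(b)))))   [R1 at ε]
4. s(q(q(s(q(b)))))  →  s(q(s(q(b))))   [R1 at 1]
5. s(q(s(q(b))))  →  s(s(q(b)))   [R1 at 1]
6. s(s(q(b)))  →  s(s(b))   [R1 at 1.1]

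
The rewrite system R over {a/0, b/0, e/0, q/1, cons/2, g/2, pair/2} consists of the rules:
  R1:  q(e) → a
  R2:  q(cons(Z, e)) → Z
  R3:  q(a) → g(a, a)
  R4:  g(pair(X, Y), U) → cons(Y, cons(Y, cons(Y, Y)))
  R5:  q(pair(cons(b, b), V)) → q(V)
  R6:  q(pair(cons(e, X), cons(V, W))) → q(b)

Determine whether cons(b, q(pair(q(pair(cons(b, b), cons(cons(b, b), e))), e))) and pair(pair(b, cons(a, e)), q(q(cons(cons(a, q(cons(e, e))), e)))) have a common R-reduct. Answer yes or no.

Reduce t₁ = cons(b, q(pair(q(pair(cons(b, b), cons(cons(b, b), e))), e))):
1. cons(b, q(pair(q(pair(cons(b, b), cons(cons(b, b), e))), e)))  →  cons(b, q(pair(q(cons(cons(b, b), e)), e)))   [R5 at 2.1.1]
2. cons(b, q(pair(q(cons(cons(b, b), e)), e)))  →  cons(b, q(pair(cons(b, b), e)))   [R2 at 2.1.1]
3. cons(b, q(pair(cons(b, b), e)))  →  cons(b, q(e))   [R5 at 2]
4. cons(b, q(e))  →  cons(b, a)   [R1 at 2]

Reduce t₂ = pair(pair(b, cons(a, e)), q(q(cons(cons(a, q(cons(e, e))), e)))):
1. pair(pair(b, cons(a, e)), q(q(cons(cons(a, q(cons(e, e))), e))))  →  pair(pair(b, cons(a, e)), q(cons(a, q(cons(e, e)))))   [R2 at 2.1]
2. pair(pair(b, cons(a, e)), q(cons(a, q(cons(e, e)))))  →  pair(pair(b, cons(a, e)), q(cons(a, e)))   [R2 at 2.1.2]
3. pair(pair(b, cons(a, e)), q(cons(a, e)))  →  pair(pair(b, cons(a, e)), a)   [R2 at 2]

no — NF(t₁) = cons(b, a), NF(t₂) = pair(pair(b, cons(a, e)), a)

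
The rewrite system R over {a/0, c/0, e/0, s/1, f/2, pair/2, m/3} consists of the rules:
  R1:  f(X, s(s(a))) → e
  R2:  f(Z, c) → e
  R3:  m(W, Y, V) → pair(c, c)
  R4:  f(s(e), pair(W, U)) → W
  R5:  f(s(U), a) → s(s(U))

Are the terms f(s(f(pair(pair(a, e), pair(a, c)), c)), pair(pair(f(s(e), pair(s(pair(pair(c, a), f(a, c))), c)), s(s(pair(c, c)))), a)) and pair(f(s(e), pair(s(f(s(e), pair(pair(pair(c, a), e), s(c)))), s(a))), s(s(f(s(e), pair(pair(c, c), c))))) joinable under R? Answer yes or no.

Reduce t₁ = f(s(f(pair(pair(a, e), pair(a, c)), c)), pair(pair(f(s(e), pair(s(pair(pair(c, a), f(a, c))), c)), s(s(pair(c, c)))), a)):
1. f(s(f(pair(pair(a, e), pair(a, c)), c)), pair(pair(f(s(e), pair(s(pair(pair(c, a), f(a, c))), c)), s(s(pair(c, c)))), a))  →  f(s(e), pair(pair(f(s(e), pair(s(pair(pair(c, a), f(a, c))), c)), s(s(pair(c, c)))), a))   [R2 at 1.1]
2. f(s(e), pair(pair(f(s(e), pair(s(pair(pair(c, a), f(a, c))), c)), s(s(pair(c, c)))), a))  →  pair(f(s(e), pair(s(pair(pair(c, a), f(a, c))), c)), s(s(pair(c, c))))   [R4 at ε]
3. pair(f(s(e), pair(s(pair(pair(c, a), f(a, c))), c)), s(s(pair(c, c))))  →  pair(s(pair(pair(c, a), f(a, c))), s(s(pair(c, c))))   [R4 at 1]
4. pair(s(pair(pair(c, a), f(a, c))), s(s(pair(c, c))))  →  pair(s(pair(pair(c, a), e)), s(s(pair(c, c))))   [R2 at 1.1.2]

Reduce t₂ = pair(f(s(e), pair(s(f(s(e), pair(pair(pair(c, a), e), s(c)))), s(a))), s(s(f(s(e), pair(pair(c, c), c))))):
1. pair(f(s(e), pair(s(f(s(e), pair(pair(pair(c, a), e), s(c)))), s(a))), s(s(f(s(e), pair(pair(c, c), c)))))  →  pair(s(f(s(e), pair(pair(pair(c, a), e), s(c)))), s(s(f(s(e), pair(pair(c, c), c)))))   [R4 at 1]
2. pair(s(f(s(e), pair(pair(pair(c, a), e), s(c)))), s(s(f(s(e), pair(pair(c, c), c)))))  →  pair(s(pair(pair(c, a), e)), s(s(f(s(e), pair(pair(c, c), c)))))   [R4 at 1.1]
3. pair(s(pair(pair(c, a), e)), s(s(f(s(e), pair(pair(c, c), c)))))  →  pair(s(pair(pair(c, a), e)), s(s(pair(c, c))))   [R4 at 2.1.1]

yes — NF(t₁) = pair(s(pair(pair(c, a), e)), s(s(pair(c, c)))), NF(t₂) = pair(s(pair(pair(c, a), e)), s(s(pair(c, c))))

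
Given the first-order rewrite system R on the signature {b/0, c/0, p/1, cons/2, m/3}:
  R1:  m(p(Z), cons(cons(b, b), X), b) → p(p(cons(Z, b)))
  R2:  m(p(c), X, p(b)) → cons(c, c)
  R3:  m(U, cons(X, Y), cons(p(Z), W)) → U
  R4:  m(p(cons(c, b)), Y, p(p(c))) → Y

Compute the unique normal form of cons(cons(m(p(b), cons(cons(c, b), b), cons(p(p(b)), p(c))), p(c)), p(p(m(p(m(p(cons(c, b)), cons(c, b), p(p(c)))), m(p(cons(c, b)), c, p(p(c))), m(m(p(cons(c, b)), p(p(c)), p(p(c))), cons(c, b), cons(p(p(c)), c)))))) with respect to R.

cons(cons(p(b), p(c)), p(p(c)))

1. cons(cons(m(p(b), cons(cons(c, b), b), cons(p(p(b)), p(c))), p(c)), p(p(m(p(m(p(cons(c, b)), cons(c, b), p(p(c)))), m(p(cons(c, b)), c, p(p(c))), m(m(p(cons(c, b)), p(p(c)), p(p(c))), cons(c, b), cons(p(p(c)), c))))))  →  cons(cons(p(b), p(c)), p(p(m(p(m(p(cons(c, b)), cons(c, b), p(p(c)))), m(p(cons(c, b)), c, p(p(c))), m(m(p(cons(c, b)), p(p(c)), p(p(c))), cons(c, b), cons(p(p(c)), c))))))   [R3 at 1.1]
2. cons(cons(p(b), p(c)), p(p(m(p(m(p(cons(c, b)), cons(c, b), p(p(c)))), m(p(cons(c, b)), c, p(p(c))), m(m(p(cons(c, b)), p(p(c)), p(p(c))), cons(c, b), cons(p(p(c)), c))))))  →  cons(cons(p(b), p(c)), p(p(m(p(cons(c, b)), m(p(cons(c, b)), c, p(p(c))), m(m(p(cons(c, b)), p(p(c)), p(p(c))), cons(c, b), cons(p(p(c)), c))))))   [R4 at 2.1.1.1.1]
3. cons(cons(p(b), p(c)), p(p(m(p(cons(c, b)), m(p(cons(c, b)), c, p(p(c))), m(m(p(cons(c, b)), p(p(c)), p(p(c))), cons(c, b), cons(p(p(c)), c))))))  →  cons(cons(p(b), p(c)), p(p(m(p(cons(c, b)), c, m(m(p(cons(c, b)), p(p(c)), p(p(c))), cons(c, b), cons(p(p(c)), c))))))   [R4 at 2.1.1.2]
4. cons(cons(p(b), p(c)), p(p(m(p(cons(c, b)), c, m(m(p(cons(c, b)), p(p(c)), p(p(c))), cons(c, b), cons(p(p(c)), c))))))  →  cons(cons(p(b), p(c)), p(p(m(p(cons(c, b)), c, m(p(cons(c, b)), p(p(c)), p(p(c)))))))   [R3 at 2.1.1.3]
5. cons(cons(p(b), p(c)), p(p(m(p(cons(c, b)), c, m(p(cons(c, b)), p(p(c)), p(p(c)))))))  →  cons(cons(p(b), p(c)), p(p(m(p(cons(c, b)), c, p(p(c))))))   [R4 at 2.1.1.3]
6. cons(cons(p(b), p(c)), p(p(m(p(cons(c, b)), c, p(p(c))))))  →  cons(cons(p(b), p(c)), p(p(c)))   [R4 at 2.1.1]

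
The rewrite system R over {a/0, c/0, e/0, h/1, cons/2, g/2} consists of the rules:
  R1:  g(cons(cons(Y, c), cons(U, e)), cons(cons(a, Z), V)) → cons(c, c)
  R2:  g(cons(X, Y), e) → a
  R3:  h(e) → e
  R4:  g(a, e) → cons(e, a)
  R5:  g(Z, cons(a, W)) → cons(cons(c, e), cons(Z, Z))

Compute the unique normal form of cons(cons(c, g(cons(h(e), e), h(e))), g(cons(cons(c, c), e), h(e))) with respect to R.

1. cons(cons(c, g(cons(h(e), e), h(e))), g(cons(cons(c, c), e), h(e)))  →  cons(cons(c, g(cons(e, e), h(e))), g(cons(cons(c, c), e), h(e)))   [R3 at 1.2.1.1]
2. cons(cons(c, g(cons(e, e), h(e))), g(cons(cons(c, c), e), h(e)))  →  cons(cons(c, g(cons(e, e), e)), g(cons(cons(c, c), e), h(e)))   [R3 at 1.2.2]
3. cons(cons(c, g(cons(e, e), e)), g(cons(cons(c, c), e), h(e)))  →  cons(cons(c, a), g(cons(cons(c, c), e), h(e)))   [R2 at 1.2]
4. cons(cons(c, a), g(cons(cons(c, c), e), h(e)))  →  cons(cons(c, a), g(cons(cons(c, c), e), e))   [R3 at 2.2]
5. cons(cons(c, a), g(cons(cons(c, c), e), e))  →  cons(cons(c, a), a)   [R2 at 2]

cons(cons(c, a), a)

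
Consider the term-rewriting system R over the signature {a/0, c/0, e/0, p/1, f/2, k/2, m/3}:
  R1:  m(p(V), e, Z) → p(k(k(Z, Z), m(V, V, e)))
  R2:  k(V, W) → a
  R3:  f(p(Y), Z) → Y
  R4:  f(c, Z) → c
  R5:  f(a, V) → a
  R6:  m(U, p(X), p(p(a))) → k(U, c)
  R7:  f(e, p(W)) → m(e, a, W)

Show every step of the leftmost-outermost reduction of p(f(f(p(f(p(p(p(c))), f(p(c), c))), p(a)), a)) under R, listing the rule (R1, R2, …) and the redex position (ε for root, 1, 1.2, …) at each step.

p(p(c))

1. p(f(f(p(f(p(p(p(c))), f(p(c), c))), p(a)), a))  →  p(f(f(p(p(p(c))), f(p(c), c)), a))   [R3 at 1.1]
2. p(f(f(p(p(p(c))), f(p(c), c)), a))  →  p(f(p(p(c)), a))   [R3 at 1.1]
3. p(f(p(p(c)), a))  →  p(p(c))   [R3 at 1]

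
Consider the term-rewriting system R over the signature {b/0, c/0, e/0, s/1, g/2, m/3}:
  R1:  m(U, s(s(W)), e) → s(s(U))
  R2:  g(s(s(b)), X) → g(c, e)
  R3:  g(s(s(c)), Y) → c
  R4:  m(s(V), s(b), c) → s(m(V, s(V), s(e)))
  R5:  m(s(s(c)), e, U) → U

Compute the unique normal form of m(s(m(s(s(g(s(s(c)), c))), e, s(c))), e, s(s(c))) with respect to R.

s(s(c))

1. m(s(m(s(s(g(s(s(c)), c))), e, s(c))), e, s(s(c)))  →  m(s(m(s(s(c)), e, s(c))), e, s(s(c)))   [R3 at 1.1.1.1.1]
2. m(s(m(s(s(c)), e, s(c))), e, s(s(c)))  →  m(s(s(c)), e, s(s(c)))   [R5 at 1.1]
3. m(s(s(c)), e, s(s(c)))  →  s(s(c))   [R5 at ε]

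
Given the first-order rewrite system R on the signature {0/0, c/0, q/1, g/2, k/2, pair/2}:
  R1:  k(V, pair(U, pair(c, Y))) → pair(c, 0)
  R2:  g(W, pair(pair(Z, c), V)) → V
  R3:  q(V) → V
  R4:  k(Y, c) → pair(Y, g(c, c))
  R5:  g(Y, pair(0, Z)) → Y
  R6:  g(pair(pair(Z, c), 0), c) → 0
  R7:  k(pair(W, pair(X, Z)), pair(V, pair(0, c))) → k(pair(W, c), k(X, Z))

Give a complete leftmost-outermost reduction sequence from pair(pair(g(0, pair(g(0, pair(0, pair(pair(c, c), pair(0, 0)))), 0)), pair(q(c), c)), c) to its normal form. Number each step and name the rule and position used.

pair(pair(0, pair(c, c)), c)

1. pair(pair(g(0, pair(g(0, pair(0, pair(pair(c, c), pair(0, 0)))), 0)), pair(q(c), c)), c)  →  pair(pair(g(0, pair(0, 0)), pair(q(c), c)), c)   [R5 at 1.1.2.1]
2. pair(pair(g(0, pair(0, 0)), pair(q(c), c)), c)  →  pair(pair(0, pair(q(c), c)), c)   [R5 at 1.1]
3. pair(pair(0, pair(q(c), c)), c)  →  pair(pair(0, pair(c, c)), c)   [R3 at 1.2.1]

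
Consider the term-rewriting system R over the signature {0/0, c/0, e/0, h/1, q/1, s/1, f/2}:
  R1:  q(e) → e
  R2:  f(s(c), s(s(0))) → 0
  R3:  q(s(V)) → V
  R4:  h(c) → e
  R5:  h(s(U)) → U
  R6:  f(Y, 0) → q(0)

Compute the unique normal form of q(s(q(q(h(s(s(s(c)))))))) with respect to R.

c

1. q(s(q(q(h(s(s(s(c))))))))  →  q(q(h(s(s(s(c))))))   [R3 at ε]
2. q(q(h(s(s(s(c))))))  →  q(q(s(s(c))))   [R5 at 1.1]
3. q(q(s(s(c))))  →  q(s(c))   [R3 at 1]
4. q(s(c))  →  c   [R3 at ε]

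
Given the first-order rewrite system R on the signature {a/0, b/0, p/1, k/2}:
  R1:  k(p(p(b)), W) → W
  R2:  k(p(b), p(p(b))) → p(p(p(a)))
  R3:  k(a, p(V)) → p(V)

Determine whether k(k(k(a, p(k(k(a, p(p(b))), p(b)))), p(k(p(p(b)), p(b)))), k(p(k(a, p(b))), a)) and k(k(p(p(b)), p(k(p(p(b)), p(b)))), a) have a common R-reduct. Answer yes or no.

yes — NF(t₁) = a, NF(t₂) = a

Reduce t₁ = k(k(k(a, p(k(k(a, p(p(b))), p(b)))), p(k(p(p(b)), p(b)))), k(p(k(a, p(b))), a)):
1. k(k(k(a, p(k(k(a, p(p(b))), p(b)))), p(k(p(p(b)), p(b)))), k(p(k(a, p(b))), a))  →  k(k(p(k(k(a, p(p(b))), p(b))), p(k(p(p(b)), p(b)))), k(p(k(a, p(b))), a))   [R3 at 1.1]
2. k(k(p(k(k(a, p(p(b))), p(b))), p(k(p(p(b)), p(b)))), k(p(k(a, p(b))), a))  →  k(k(p(k(p(p(b)), p(b))), p(k(p(p(b)), p(b)))), k(p(k(a, p(b))), a))   [R3 at 1.1.1.1]
3. k(k(p(k(p(p(b)), p(b))), p(k(p(p(b)), p(b)))), k(p(k(a, p(b))), a))  →  k(k(p(p(b)), p(k(p(p(b)), p(b)))), k(p(k(a, p(b))), a))   [R1 at 1.1.1]
4. k(k(p(p(b)), p(k(p(p(b)), p(b)))), k(p(k(a, p(b))), a))  →  k(p(k(p(p(b)), p(b))), k(p(k(a, p(b))), a))   [R1 at 1]
5. k(p(k(p(p(b)), p(b))), k(p(k(a, p(b))), a))  →  k(p(p(b)), k(p(k(a, p(b))), a))   [R1 at 1.1]
6. k(p(p(b)), k(p(k(a, p(b))), a))  →  k(p(k(a, p(b))), a)   [R1 at ε]
7. k(p(k(a, p(b))), a)  →  k(p(p(b)), a)   [R3 at 1.1]
8. k(p(p(b)), a)  →  a   [R1 at ε]

Reduce t₂ = k(k(p(p(b)), p(k(p(p(b)), p(b)))), a):
1. k(k(p(p(b)), p(k(p(p(b)), p(b)))), a)  →  k(p(k(p(p(b)), p(b))), a)   [R1 at 1]
2. k(p(k(p(p(b)), p(b))), a)  →  k(p(p(b)), a)   [R1 at 1.1]
3. k(p(p(b)), a)  →  a   [R1 at ε]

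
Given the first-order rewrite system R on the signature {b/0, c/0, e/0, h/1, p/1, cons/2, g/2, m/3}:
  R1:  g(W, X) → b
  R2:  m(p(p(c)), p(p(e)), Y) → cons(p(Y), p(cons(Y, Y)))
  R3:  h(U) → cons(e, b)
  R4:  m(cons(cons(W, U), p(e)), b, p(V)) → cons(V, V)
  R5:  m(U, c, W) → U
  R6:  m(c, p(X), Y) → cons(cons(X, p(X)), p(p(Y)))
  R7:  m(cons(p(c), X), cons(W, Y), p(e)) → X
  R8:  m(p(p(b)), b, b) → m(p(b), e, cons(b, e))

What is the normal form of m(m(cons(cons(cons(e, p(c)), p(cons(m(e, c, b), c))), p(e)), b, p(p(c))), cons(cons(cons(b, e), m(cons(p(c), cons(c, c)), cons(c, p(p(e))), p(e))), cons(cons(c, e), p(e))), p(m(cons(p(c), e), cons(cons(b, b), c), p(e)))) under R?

1. m(m(cons(cons(cons(e, p(c)), p(cons(m(e, c, b), c))), p(e)), b, p(p(c))), cons(cons(cons(b, e), m(cons(p(c), cons(c, c)), cons(c, p(p(e))), p(e))), cons(cons(c, e), p(e))), p(m(cons(p(c), e), cons(cons(b, b), c), p(e))))  →  m(cons(p(c), p(c)), cons(cons(cons(b, e), m(cons(p(c), cons(c, c)), cons(c, p(p(e))), p(e))), cons(cons(c, e), p(e))), p(m(cons(p(c), e), cons(cons(b, b), c), p(e))))   [R4 at 1]
2. m(cons(p(c), p(c)), cons(cons(cons(b, e), m(cons(p(c), cons(c, c)), cons(c, p(p(e))), p(e))), cons(cons(c, e), p(e))), p(m(cons(p(c), e), cons(cons(b, b), c), p(e))))  →  m(cons(p(c), p(c)), cons(cons(cons(b, e), cons(c, c)), cons(cons(c, e), p(e))), p(m(cons(p(c), e), cons(cons(b, b), c), p(e))))   [R7 at 2.1.2]
3. m(cons(p(c), p(c)), cons(cons(cons(b, e), cons(c, c)), cons(cons(c, e), p(e))), p(m(cons(p(c), e), cons(cons(b, b), c), p(e))))  →  m(cons(p(c), p(c)), cons(cons(cons(b, e), cons(c, c)), cons(cons(c, e), p(e))), p(e))   [R7 at 3.1]
4. m(cons(p(c), p(c)), cons(cons(cons(b, e), cons(c, c)), cons(cons(c, e), p(e))), p(e))  →  p(c)   [R7 at ε]

p(c)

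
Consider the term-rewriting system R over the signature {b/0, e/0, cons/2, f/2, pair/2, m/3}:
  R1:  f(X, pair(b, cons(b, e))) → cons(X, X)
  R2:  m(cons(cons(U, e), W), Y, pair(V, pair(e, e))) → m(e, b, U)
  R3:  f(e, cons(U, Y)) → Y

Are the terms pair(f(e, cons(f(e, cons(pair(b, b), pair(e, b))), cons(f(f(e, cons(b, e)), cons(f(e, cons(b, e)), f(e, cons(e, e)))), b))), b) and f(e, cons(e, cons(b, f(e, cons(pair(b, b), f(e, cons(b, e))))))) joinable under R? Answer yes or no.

Reduce t₁ = pair(f(e, cons(f(e, cons(pair(b, b), pair(e, b))), cons(f(f(e, cons(b, e)), cons(f(e, cons(b, e)), f(e, cons(e, e)))), b))), b):
1. pair(f(e, cons(f(e, cons(pair(b, b), pair(e, b))), cons(f(f(e, cons(b, e)), cons(f(e, cons(b, e)), f(e, cons(e, e)))), b))), b)  →  pair(cons(f(f(e, cons(b, e)), cons(f(e, cons(b, e)), f(e, cons(e, e)))), b), b)   [R3 at 1]
2. pair(cons(f(f(e, cons(b, e)), cons(f(e, cons(b, e)), f(e, cons(e, e)))), b), b)  →  pair(cons(f(e, cons(f(e, cons(b, e)), f(e, cons(e, e)))), b), b)   [R3 at 1.1.1]
3. pair(cons(f(e, cons(f(e, cons(b, e)), f(e, cons(e, e)))), b), b)  →  pair(cons(f(e, cons(e, e)), b), b)   [R3 at 1.1]
4. pair(cons(f(e, cons(e, e)), b), b)  →  pair(cons(e, b), b)   [R3 at 1.1]

Reduce t₂ = f(e, cons(e, cons(b, f(e, cons(pair(b, b), f(e, cons(b, e))))))):
1. f(e, cons(e, cons(b, f(e, cons(pair(b, b), f(e, cons(b, e)))))))  →  cons(b, f(e, cons(pair(b, b), f(e, cons(b, e)))))   [R3 at ε]
2. cons(b, f(e, cons(pair(b, b), f(e, cons(b, e)))))  →  cons(b, f(e, cons(b, e)))   [R3 at 2]
3. cons(b, f(e, cons(b, e)))  →  cons(b, e)   [R3 at 2]

no — NF(t₁) = pair(cons(e, b), b), NF(t₂) = cons(b, e)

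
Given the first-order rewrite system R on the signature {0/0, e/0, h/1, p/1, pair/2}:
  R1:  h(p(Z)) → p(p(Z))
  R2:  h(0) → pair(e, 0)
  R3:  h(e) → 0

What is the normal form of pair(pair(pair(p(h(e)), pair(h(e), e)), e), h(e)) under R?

pair(pair(pair(p(0), pair(0, e)), e), 0)

1. pair(pair(pair(p(h(e)), pair(h(e), e)), e), h(e))  →  pair(pair(pair(p(0), pair(h(e), e)), e), h(e))   [R3 at 1.1.1.1]
2. pair(pair(pair(p(0), pair(h(e), e)), e), h(e))  →  pair(pair(pair(p(0), pair(0, e)), e), h(e))   [R3 at 1.1.2.1]
3. pair(pair(pair(p(0), pair(0, e)), e), h(e))  →  pair(pair(pair(p(0), pair(0, e)), e), 0)   [R3 at 2]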